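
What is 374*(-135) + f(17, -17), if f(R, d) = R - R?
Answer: -50490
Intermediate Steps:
f(R, d) = 0
374*(-135) + f(17, -17) = 374*(-135) + 0 = -50490 + 0 = -50490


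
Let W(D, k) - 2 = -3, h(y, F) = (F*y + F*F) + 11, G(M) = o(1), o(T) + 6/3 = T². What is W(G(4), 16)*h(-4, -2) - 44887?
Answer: -44910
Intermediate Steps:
o(T) = -2 + T²
G(M) = -1 (G(M) = -2 + 1² = -2 + 1 = -1)
h(y, F) = 11 + F² + F*y (h(y, F) = (F*y + F²) + 11 = (F² + F*y) + 11 = 11 + F² + F*y)
W(D, k) = -1 (W(D, k) = 2 - 3 = -1)
W(G(4), 16)*h(-4, -2) - 44887 = -(11 + (-2)² - 2*(-4)) - 44887 = -(11 + 4 + 8) - 44887 = -1*23 - 44887 = -23 - 44887 = -44910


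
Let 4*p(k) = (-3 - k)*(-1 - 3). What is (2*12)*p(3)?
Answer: 144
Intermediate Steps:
p(k) = 3 + k (p(k) = ((-3 - k)*(-1 - 3))/4 = ((-3 - k)*(-4))/4 = (12 + 4*k)/4 = 3 + k)
(2*12)*p(3) = (2*12)*(3 + 3) = 24*6 = 144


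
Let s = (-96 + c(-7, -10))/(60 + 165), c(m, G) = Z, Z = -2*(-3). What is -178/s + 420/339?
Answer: 50425/113 ≈ 446.24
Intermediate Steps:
Z = 6
c(m, G) = 6
s = -2/5 (s = (-96 + 6)/(60 + 165) = -90/225 = -90*1/225 = -2/5 ≈ -0.40000)
-178/s + 420/339 = -178/(-2/5) + 420/339 = -178*(-5/2) + 420*(1/339) = 445 + 140/113 = 50425/113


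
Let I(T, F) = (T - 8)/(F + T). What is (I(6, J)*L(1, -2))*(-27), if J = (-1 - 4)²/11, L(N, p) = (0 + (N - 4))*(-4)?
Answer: 7128/91 ≈ 78.330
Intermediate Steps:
L(N, p) = 16 - 4*N (L(N, p) = (0 + (-4 + N))*(-4) = (-4 + N)*(-4) = 16 - 4*N)
J = 25/11 (J = (-5)²*(1/11) = 25*(1/11) = 25/11 ≈ 2.2727)
I(T, F) = (-8 + T)/(F + T)
(I(6, J)*L(1, -2))*(-27) = (((-8 + 6)/(25/11 + 6))*(16 - 4*1))*(-27) = ((-2/(91/11))*(16 - 4))*(-27) = (((11/91)*(-2))*12)*(-27) = -22/91*12*(-27) = -264/91*(-27) = 7128/91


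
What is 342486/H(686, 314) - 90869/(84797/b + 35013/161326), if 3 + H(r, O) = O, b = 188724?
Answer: -38793911877202386/286795071217 ≈ -1.3527e+5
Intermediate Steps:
H(r, O) = -3 + O
342486/H(686, 314) - 90869/(84797/b + 35013/161326) = 342486/(-3 + 314) - 90869/(84797/188724 + 35013/161326) = 342486/311 - 90869/(84797*(1/188724) + 35013*(1/161326)) = 342486*(1/311) - 90869/(84797/188724 + 3183/14666) = 342486/311 - 90869/922170647/1383913092 = 342486/311 - 90869*1383913092/922170647 = 342486/311 - 125754798756948/922170647 = -38793911877202386/286795071217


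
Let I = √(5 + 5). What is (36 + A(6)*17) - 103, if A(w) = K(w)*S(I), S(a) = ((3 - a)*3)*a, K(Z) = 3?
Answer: -1597 + 459*√10 ≈ -145.51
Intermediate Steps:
I = √10 ≈ 3.1623
S(a) = a*(9 - 3*a) (S(a) = (9 - 3*a)*a = a*(9 - 3*a))
A(w) = 9*√10*(3 - √10) (A(w) = 3*(3*√10*(3 - √10)) = 9*√10*(3 - √10))
(36 + A(6)*17) - 103 = (36 + (-90 + 27*√10)*17) - 103 = (36 + (-1530 + 459*√10)) - 103 = (-1494 + 459*√10) - 103 = -1597 + 459*√10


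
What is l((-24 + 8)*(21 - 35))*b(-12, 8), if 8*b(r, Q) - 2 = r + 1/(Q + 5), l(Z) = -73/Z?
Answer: 9417/23296 ≈ 0.40423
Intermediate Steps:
b(r, Q) = ¼ + r/8 + 1/(8*(5 + Q)) (b(r, Q) = ¼ + (r + 1/(Q + 5))/8 = ¼ + (r + 1/(5 + Q))/8 = ¼ + (r/8 + 1/(8*(5 + Q))) = ¼ + r/8 + 1/(8*(5 + Q)))
l((-24 + 8)*(21 - 35))*b(-12, 8) = (-73*1/((-24 + 8)*(21 - 35)))*((11 + 2*8 + 5*(-12) + 8*(-12))/(8*(5 + 8))) = (-73/((-16*(-14))))*((⅛)*(11 + 16 - 60 - 96)/13) = (-73/224)*((⅛)*(1/13)*(-129)) = -73*1/224*(-129/104) = -73/224*(-129/104) = 9417/23296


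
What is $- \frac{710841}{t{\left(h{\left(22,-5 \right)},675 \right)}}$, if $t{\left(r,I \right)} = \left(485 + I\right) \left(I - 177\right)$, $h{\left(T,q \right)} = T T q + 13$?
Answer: $- \frac{236947}{192560} \approx -1.2305$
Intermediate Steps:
$h{\left(T,q \right)} = 13 + q T^{2}$ ($h{\left(T,q \right)} = T^{2} q + 13 = q T^{2} + 13 = 13 + q T^{2}$)
$t{\left(r,I \right)} = \left(-177 + I\right) \left(485 + I\right)$ ($t{\left(r,I \right)} = \left(485 + I\right) \left(-177 + I\right) = \left(-177 + I\right) \left(485 + I\right)$)
$- \frac{710841}{t{\left(h{\left(22,-5 \right)},675 \right)}} = - \frac{710841}{-85845 + 675^{2} + 308 \cdot 675} = - \frac{710841}{-85845 + 455625 + 207900} = - \frac{710841}{577680} = \left(-710841\right) \frac{1}{577680} = - \frac{236947}{192560}$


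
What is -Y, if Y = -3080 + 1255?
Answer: 1825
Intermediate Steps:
Y = -1825
-Y = -1*(-1825) = 1825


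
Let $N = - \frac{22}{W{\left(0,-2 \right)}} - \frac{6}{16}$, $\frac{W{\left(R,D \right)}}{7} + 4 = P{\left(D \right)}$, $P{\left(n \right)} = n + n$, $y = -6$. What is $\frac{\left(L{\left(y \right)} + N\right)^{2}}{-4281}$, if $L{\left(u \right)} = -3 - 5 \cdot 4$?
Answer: $- \frac{552123}{4475072} \approx -0.12338$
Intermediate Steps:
$L{\left(u \right)} = -23$ ($L{\left(u \right)} = -3 - 20 = -23$)
$P{\left(n \right)} = 2 n$
$W{\left(R,D \right)} = -28 + 14 D$ ($W{\left(R,D \right)} = -28 + 7 \cdot 2 D = -28 + 14 D$)
$N = \frac{1}{56}$ ($N = - \frac{22}{-28 + 14 \left(-2\right)} - \frac{6}{16} = - \frac{22}{-28 - 28} - \frac{3}{8} = - \frac{22}{-56} - \frac{3}{8} = \left(-22\right) \left(- \frac{1}{56}\right) - \frac{3}{8} = \frac{11}{28} - \frac{3}{8} = \frac{1}{56} \approx 0.017857$)
$\frac{\left(L{\left(y \right)} + N\right)^{2}}{-4281} = \frac{\left(-23 + \frac{1}{56}\right)^{2}}{-4281} = \left(- \frac{1287}{56}\right)^{2} \left(- \frac{1}{4281}\right) = \frac{1656369}{3136} \left(- \frac{1}{4281}\right) = - \frac{552123}{4475072}$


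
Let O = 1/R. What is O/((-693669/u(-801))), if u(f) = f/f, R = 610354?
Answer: -1/423383648826 ≈ -2.3619e-12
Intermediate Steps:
u(f) = 1
O = 1/610354 ≈ 1.6384e-6
O/((-693669/u(-801))) = 1/(610354*((-693669/1))) = 1/(610354*((-693669*1))) = (1/610354)/(-693669) = (1/610354)*(-1/693669) = -1/423383648826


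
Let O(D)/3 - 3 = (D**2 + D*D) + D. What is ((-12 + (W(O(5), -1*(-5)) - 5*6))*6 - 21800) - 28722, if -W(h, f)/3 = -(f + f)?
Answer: -50594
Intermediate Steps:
O(D) = 9 + 3*D + 6*D**2 (O(D) = 9 + 3*((D**2 + D*D) + D) = 9 + 3*((D**2 + D**2) + D) = 9 + 3*(2*D**2 + D) = 9 + 3*(D + 2*D**2) = 9 + (3*D + 6*D**2) = 9 + 3*D + 6*D**2)
W(h, f) = 6*f (W(h, f) = -(-3)*(f + f) = -(-3)*2*f = -(-6)*f = 6*f)
((-12 + (W(O(5), -1*(-5)) - 5*6))*6 - 21800) - 28722 = ((-12 + (6*(-1*(-5)) - 5*6))*6 - 21800) - 28722 = ((-12 + (6*5 - 30))*6 - 21800) - 28722 = ((-12 + (30 - 30))*6 - 21800) - 28722 = ((-12 + 0)*6 - 21800) - 28722 = (-12*6 - 21800) - 28722 = (-72 - 21800) - 28722 = -21872 - 28722 = -50594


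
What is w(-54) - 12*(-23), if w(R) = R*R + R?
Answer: 3138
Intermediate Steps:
w(R) = R + R**2 (w(R) = R**2 + R = R + R**2)
w(-54) - 12*(-23) = -54*(1 - 54) - 12*(-23) = -54*(-53) + 276 = 2862 + 276 = 3138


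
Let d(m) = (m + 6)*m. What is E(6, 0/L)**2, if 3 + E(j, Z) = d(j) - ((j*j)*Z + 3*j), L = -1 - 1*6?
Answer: 2601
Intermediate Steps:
L = -7 (L = -1 - 6 = -7)
d(m) = m*(6 + m) (d(m) = (6 + m)*m = m*(6 + m))
E(j, Z) = -3 - 3*j + j*(6 + j) - Z*j**2 (E(j, Z) = -3 + (j*(6 + j) - ((j*j)*Z + 3*j)) = -3 + (j*(6 + j) - (j**2*Z + 3*j)) = -3 + (j*(6 + j) - (Z*j**2 + 3*j)) = -3 + (j*(6 + j) - (3*j + Z*j**2)) = -3 + (j*(6 + j) + (-3*j - Z*j**2)) = -3 + (-3*j + j*(6 + j) - Z*j**2) = -3 - 3*j + j*(6 + j) - Z*j**2)
E(6, 0/L)**2 = (-3 + 6**2 + 3*6 - 1*0/(-7)*6**2)**2 = (-3 + 36 + 18 - 1*0*(-1/7)*36)**2 = (-3 + 36 + 18 - 1*0*36)**2 = (-3 + 36 + 18 + 0)**2 = 51**2 = 2601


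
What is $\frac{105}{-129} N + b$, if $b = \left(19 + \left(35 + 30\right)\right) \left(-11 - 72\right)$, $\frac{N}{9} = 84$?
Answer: $- \frac{326256}{43} \approx -7587.4$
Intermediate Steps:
$N = 756$ ($N = 9 \cdot 84 = 756$)
$b = -6972$ ($b = \left(19 + 65\right) \left(-83\right) = 84 \left(-83\right) = -6972$)
$\frac{105}{-129} N + b = \frac{105}{-129} \cdot 756 - 6972 = 105 \left(- \frac{1}{129}\right) 756 - 6972 = \left(- \frac{35}{43}\right) 756 - 6972 = - \frac{26460}{43} - 6972 = - \frac{326256}{43}$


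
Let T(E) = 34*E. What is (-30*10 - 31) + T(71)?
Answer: 2083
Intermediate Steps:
(-30*10 - 31) + T(71) = (-30*10 - 31) + 34*71 = (-300 - 31) + 2414 = -331 + 2414 = 2083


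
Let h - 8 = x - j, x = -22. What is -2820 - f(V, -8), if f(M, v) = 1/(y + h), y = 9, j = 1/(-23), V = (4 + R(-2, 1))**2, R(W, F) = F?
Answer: -321457/114 ≈ -2819.8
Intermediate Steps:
V = 25 (V = (4 + 1)**2 = 5**2 = 25)
j = -1/23 ≈ -0.043478
h = -321/23 (h = 8 + (-22 - 1*(-1/23)) = 8 + (-22 + 1/23) = 8 - 505/23 = -321/23 ≈ -13.957)
f(M, v) = -23/114 (f(M, v) = 1/(9 - 321/23) = 1/(-114/23) = -23/114)
-2820 - f(V, -8) = -2820 - 1*(-23/114) = -2820 + 23/114 = -321457/114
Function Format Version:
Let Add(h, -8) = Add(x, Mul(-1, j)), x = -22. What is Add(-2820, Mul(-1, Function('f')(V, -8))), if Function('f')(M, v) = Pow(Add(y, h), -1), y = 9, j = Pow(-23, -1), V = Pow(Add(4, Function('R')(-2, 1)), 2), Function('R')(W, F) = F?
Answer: Rational(-321457, 114) ≈ -2819.8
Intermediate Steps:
V = 25 (V = Pow(Add(4, 1), 2) = Pow(5, 2) = 25)
j = Rational(-1, 23) ≈ -0.043478
h = Rational(-321, 23) (h = Add(8, Add(-22, Mul(-1, Rational(-1, 23)))) = Add(8, Add(-22, Rational(1, 23))) = Add(8, Rational(-505, 23)) = Rational(-321, 23) ≈ -13.957)
Function('f')(M, v) = Rational(-23, 114) (Function('f')(M, v) = Pow(Add(9, Rational(-321, 23)), -1) = Pow(Rational(-114, 23), -1) = Rational(-23, 114))
Add(-2820, Mul(-1, Function('f')(V, -8))) = Add(-2820, Mul(-1, Rational(-23, 114))) = Add(-2820, Rational(23, 114)) = Rational(-321457, 114)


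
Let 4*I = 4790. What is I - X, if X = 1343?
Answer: -291/2 ≈ -145.50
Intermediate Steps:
I = 2395/2 (I = (¼)*4790 = 2395/2 ≈ 1197.5)
I - X = 2395/2 - 1*1343 = 2395/2 - 1343 = -291/2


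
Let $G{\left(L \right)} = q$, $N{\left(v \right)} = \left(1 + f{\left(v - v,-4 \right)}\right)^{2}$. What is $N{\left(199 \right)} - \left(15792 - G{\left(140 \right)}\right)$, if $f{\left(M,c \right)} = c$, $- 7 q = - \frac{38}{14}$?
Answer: $- \frac{773348}{49} \approx -15783.0$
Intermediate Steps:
$q = \frac{19}{49}$ ($q = - \frac{\left(-38\right) \frac{1}{14}}{7} = \left(- \frac{1}{7}\right) \left(- \frac{19}{7}\right) = \frac{19}{49} \approx 0.38775$)
$N{\left(v \right)} = 9$ ($N{\left(v \right)} = \left(1 - 4\right)^{2} = \left(-3\right)^{2} = 9$)
$G{\left(L \right)} = \frac{19}{49}$
$N{\left(199 \right)} - \left(15792 - G{\left(140 \right)}\right) = 9 - \left(15792 - \frac{19}{49}\right) = 9 - \frac{773789}{49} = - \frac{773348}{49}$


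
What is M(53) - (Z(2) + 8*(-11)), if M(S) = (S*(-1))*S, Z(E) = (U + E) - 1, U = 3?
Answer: -2725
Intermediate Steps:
Z(E) = 2 + E (Z(E) = (3 + E) - 1 = 2 + E)
M(S) = -S**2 (M(S) = (-S)*S = -S**2)
M(53) - (Z(2) + 8*(-11)) = -1*53**2 - ((2 + 2) + 8*(-11)) = -1*2809 - (4 - 88) = -2809 - 1*(-84) = -2809 + 84 = -2725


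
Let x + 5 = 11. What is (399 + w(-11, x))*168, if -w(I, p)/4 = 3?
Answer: 65016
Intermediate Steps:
x = 6 (x = -5 + 11 = 6)
w(I, p) = -12 (w(I, p) = -4*3 = -12)
(399 + w(-11, x))*168 = (399 - 12)*168 = 387*168 = 65016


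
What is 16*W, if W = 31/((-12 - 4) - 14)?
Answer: -248/15 ≈ -16.533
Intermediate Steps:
W = -31/30 (W = 31/(-16 - 14) = 31/(-30) = 31*(-1/30) = -31/30 ≈ -1.0333)
16*W = 16*(-31/30) = -248/15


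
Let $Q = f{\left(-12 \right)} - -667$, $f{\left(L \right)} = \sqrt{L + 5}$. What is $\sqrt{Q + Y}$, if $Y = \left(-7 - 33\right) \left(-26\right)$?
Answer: $\sqrt{1707 + i \sqrt{7}} \approx 41.316 + 0.032 i$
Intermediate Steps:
$f{\left(L \right)} = \sqrt{5 + L}$
$Q = 667 + i \sqrt{7}$ ($Q = \sqrt{5 - 12} - -667 = \sqrt{-7} + 667 = i \sqrt{7} + 667 = 667 + i \sqrt{7} \approx 667.0 + 2.6458 i$)
$Y = 1040$ ($Y = \left(-40\right) \left(-26\right) = 1040$)
$\sqrt{Q + Y} = \sqrt{\left(667 + i \sqrt{7}\right) + 1040} = \sqrt{1707 + i \sqrt{7}}$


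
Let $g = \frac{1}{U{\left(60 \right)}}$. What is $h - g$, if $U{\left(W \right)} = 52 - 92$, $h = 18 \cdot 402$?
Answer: $\frac{289441}{40} \approx 7236.0$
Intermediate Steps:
$h = 7236$
$U{\left(W \right)} = -40$ ($U{\left(W \right)} = 52 - 92 = -40$)
$g = - \frac{1}{40}$ ($g = \frac{1}{-40} = - \frac{1}{40} \approx -0.025$)
$h - g = 7236 - - \frac{1}{40} = 7236 + \frac{1}{40} = \frac{289441}{40}$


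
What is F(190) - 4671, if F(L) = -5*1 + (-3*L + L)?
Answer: -5056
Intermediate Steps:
F(L) = -5 - 2*L
F(190) - 4671 = (-5 - 2*190) - 4671 = (-5 - 380) - 4671 = -385 - 4671 = -5056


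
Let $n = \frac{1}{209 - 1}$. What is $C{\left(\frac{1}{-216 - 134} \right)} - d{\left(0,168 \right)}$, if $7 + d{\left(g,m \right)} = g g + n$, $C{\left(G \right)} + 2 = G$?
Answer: $\frac{181721}{36400} \approx 4.9923$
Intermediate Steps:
$n = \frac{1}{208} \approx 0.0048077$
$C{\left(G \right)} = -2 + G$
$d{\left(g,m \right)} = - \frac{1455}{208} + g^{2}$ ($d{\left(g,m \right)} = -7 + \left(g g + \frac{1}{208}\right) = -7 + \left(g^{2} + \frac{1}{208}\right) = -7 + \left(\frac{1}{208} + g^{2}\right) = - \frac{1455}{208} + g^{2}$)
$C{\left(\frac{1}{-216 - 134} \right)} - d{\left(0,168 \right)} = \left(-2 + \frac{1}{-216 - 134}\right) - \left(- \frac{1455}{208} + 0^{2}\right) = \left(-2 + \frac{1}{-350}\right) - \left(- \frac{1455}{208} + 0\right) = \left(-2 - \frac{1}{350}\right) - - \frac{1455}{208} = - \frac{701}{350} + \frac{1455}{208} = \frac{181721}{36400}$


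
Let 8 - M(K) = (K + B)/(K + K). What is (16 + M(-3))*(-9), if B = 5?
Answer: -219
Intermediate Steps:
M(K) = 8 - (5 + K)/(2*K) (M(K) = 8 - (K + 5)/(K + K) = 8 - (5 + K)/(2*K))
(16 + M(-3))*(-9) = (16 + (5/2)*(-1 + 3*(-3))/(-3))*(-9) = (16 + (5/2)*(-⅓)*(-1 - 9))*(-9) = (16 + (5/2)*(-⅓)*(-10))*(-9) = (16 + 25/3)*(-9) = (73/3)*(-9) = -219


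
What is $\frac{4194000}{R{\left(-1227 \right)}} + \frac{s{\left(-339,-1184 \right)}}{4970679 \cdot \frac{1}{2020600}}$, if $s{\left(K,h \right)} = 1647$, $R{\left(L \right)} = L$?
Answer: $- \frac{1862628869400}{677669237} \approx -2748.6$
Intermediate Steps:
$\frac{4194000}{R{\left(-1227 \right)}} + \frac{s{\left(-339,-1184 \right)}}{4970679 \cdot \frac{1}{2020600}} = \frac{4194000}{-1227} + \frac{1647}{4970679 \cdot \frac{1}{2020600}} = 4194000 \left(- \frac{1}{1227}\right) + \frac{1647}{4970679 \cdot \frac{1}{2020600}} = - \frac{1398000}{409} + \frac{1647}{\frac{4970679}{2020600}} = - \frac{1398000}{409} + 1647 \cdot \frac{2020600}{4970679} = - \frac{1398000}{409} + \frac{1109309400}{1656893} = - \frac{1862628869400}{677669237}$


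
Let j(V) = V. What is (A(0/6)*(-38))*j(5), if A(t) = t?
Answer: 0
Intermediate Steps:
(A(0/6)*(-38))*j(5) = ((0/6)*(-38))*5 = ((0*(⅙))*(-38))*5 = (0*(-38))*5 = 0*5 = 0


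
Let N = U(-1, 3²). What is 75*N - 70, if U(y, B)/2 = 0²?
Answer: -70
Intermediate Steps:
U(y, B) = 0 (U(y, B) = 2*0² = 2*0 = 0)
N = 0
75*N - 70 = 75*0 - 70 = 0 - 70 = -70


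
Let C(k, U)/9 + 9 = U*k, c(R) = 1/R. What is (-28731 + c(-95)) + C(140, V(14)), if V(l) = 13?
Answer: -1181041/95 ≈ -12432.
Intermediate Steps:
C(k, U) = -81 + 9*U*k (C(k, U) = -81 + 9*(U*k) = -81 + 9*U*k)
(-28731 + c(-95)) + C(140, V(14)) = (-28731 + 1/(-95)) + (-81 + 9*13*140) = (-28731 - 1/95) + (-81 + 16380) = -2729446/95 + 16299 = -1181041/95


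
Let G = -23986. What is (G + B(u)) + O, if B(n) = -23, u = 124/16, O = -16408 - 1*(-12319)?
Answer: -28098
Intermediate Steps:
O = -4089 (O = -16408 + 12319 = -4089)
u = 31/4 (u = 124*(1/16) = 31/4 ≈ 7.7500)
(G + B(u)) + O = (-23986 - 23) - 4089 = -24009 - 4089 = -28098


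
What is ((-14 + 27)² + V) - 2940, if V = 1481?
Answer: -1290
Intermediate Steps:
((-14 + 27)² + V) - 2940 = ((-14 + 27)² + 1481) - 2940 = (13² + 1481) - 2940 = (169 + 1481) - 2940 = 1650 - 2940 = -1290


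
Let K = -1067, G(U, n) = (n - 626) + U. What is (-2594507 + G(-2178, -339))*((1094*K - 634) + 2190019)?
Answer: -2655024295550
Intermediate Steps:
G(U, n) = -626 + U + n (G(U, n) = (-626 + n) + U = -626 + U + n)
(-2594507 + G(-2178, -339))*((1094*K - 634) + 2190019) = (-2594507 + (-626 - 2178 - 339))*((1094*(-1067) - 634) + 2190019) = (-2594507 - 3143)*((-1167298 - 634) + 2190019) = -2597650*(-1167932 + 2190019) = -2597650*1022087 = -2655024295550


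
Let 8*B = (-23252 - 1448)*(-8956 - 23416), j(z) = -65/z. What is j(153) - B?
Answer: -15292128215/153 ≈ -9.9949e+7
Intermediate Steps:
B = 99948550 (B = ((-23252 - 1448)*(-8956 - 23416))/8 = (-24700*(-32372))/8 = (⅛)*799588400 = 99948550)
j(153) - B = -65/153 - 1*99948550 = -65*1/153 - 99948550 = -65/153 - 99948550 = -15292128215/153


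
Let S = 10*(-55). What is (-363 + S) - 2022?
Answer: -2935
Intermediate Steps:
S = -550
(-363 + S) - 2022 = (-363 - 550) - 2022 = -913 - 2022 = -2935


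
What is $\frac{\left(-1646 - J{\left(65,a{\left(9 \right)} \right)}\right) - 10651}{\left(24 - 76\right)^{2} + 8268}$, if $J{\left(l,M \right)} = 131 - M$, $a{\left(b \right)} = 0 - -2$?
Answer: $- \frac{6213}{5486} \approx -1.1325$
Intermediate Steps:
$a{\left(b \right)} = 2$ ($a{\left(b \right)} = 0 + 2 = 2$)
$\frac{\left(-1646 - J{\left(65,a{\left(9 \right)} \right)}\right) - 10651}{\left(24 - 76\right)^{2} + 8268} = \frac{\left(-1646 - \left(131 - 2\right)\right) - 10651}{\left(24 - 76\right)^{2} + 8268} = \frac{\left(-1646 - \left(131 - 2\right)\right) - 10651}{\left(-52\right)^{2} + 8268} = \frac{\left(-1646 - 129\right) - 10651}{2704 + 8268} = \frac{\left(-1646 - 129\right) - 10651}{10972} = \left(-1775 - 10651\right) \frac{1}{10972} = \left(-12426\right) \frac{1}{10972} = - \frac{6213}{5486}$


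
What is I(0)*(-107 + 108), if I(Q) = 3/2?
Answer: 3/2 ≈ 1.5000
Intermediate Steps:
I(Q) = 3/2 (I(Q) = 3*(1/2) = 3/2)
I(0)*(-107 + 108) = 3*(-107 + 108)/2 = (3/2)*1 = 3/2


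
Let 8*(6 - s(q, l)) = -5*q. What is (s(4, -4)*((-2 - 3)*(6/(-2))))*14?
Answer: 1785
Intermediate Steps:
s(q, l) = 6 + 5*q/8 (s(q, l) = 6 - (-5)*q/8 = 6 + 5*q/8)
(s(4, -4)*((-2 - 3)*(6/(-2))))*14 = ((6 + (5/8)*4)*((-2 - 3)*(6/(-2))))*14 = ((6 + 5/2)*(-30*(-1)/2))*14 = (17*(-5*(-3))/2)*14 = ((17/2)*15)*14 = (255/2)*14 = 1785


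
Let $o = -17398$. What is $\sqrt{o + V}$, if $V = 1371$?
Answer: $i \sqrt{16027} \approx 126.6 i$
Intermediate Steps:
$\sqrt{o + V} = \sqrt{-17398 + 1371} = \sqrt{-16027} = i \sqrt{16027}$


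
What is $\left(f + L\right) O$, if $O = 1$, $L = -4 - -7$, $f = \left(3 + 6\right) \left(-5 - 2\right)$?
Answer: $-60$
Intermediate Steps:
$f = -63$ ($f = 9 \left(-7\right) = -63$)
$L = 3$ ($L = -4 + 7 = 3$)
$\left(f + L\right) O = \left(-63 + 3\right) 1 = \left(-60\right) 1 = -60$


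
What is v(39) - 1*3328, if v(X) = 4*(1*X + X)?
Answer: -3016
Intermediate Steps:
v(X) = 8*X (v(X) = 4*(X + X) = 4*(2*X) = 8*X)
v(39) - 1*3328 = 8*39 - 1*3328 = 312 - 3328 = -3016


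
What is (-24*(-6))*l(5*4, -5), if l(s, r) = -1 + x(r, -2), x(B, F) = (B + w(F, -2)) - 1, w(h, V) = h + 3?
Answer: -864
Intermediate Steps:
w(h, V) = 3 + h
x(B, F) = 2 + B + F (x(B, F) = (B + (3 + F)) - 1 = (3 + B + F) - 1 = 2 + B + F)
l(s, r) = -1 + r (l(s, r) = -1 + (2 + r - 2) = -1 + r)
(-24*(-6))*l(5*4, -5) = (-24*(-6))*(-1 - 5) = 144*(-6) = -864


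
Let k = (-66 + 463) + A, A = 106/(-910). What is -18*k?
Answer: -3250476/455 ≈ -7143.9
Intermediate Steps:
A = -53/455 (A = 106*(-1/910) = -53/455 ≈ -0.11648)
k = 180582/455 (k = (-66 + 463) - 53/455 = 397 - 53/455 = 180582/455 ≈ 396.88)
-18*k = -18*180582/455 = -3250476/455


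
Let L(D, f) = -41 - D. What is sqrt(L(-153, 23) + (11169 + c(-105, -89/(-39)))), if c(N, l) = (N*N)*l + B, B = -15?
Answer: sqrt(6155929)/13 ≈ 190.85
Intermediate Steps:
c(N, l) = -15 + l*N**2 (c(N, l) = (N*N)*l - 15 = N**2*l - 15 = l*N**2 - 15 = -15 + l*N**2)
sqrt(L(-153, 23) + (11169 + c(-105, -89/(-39)))) = sqrt((-41 - 1*(-153)) + (11169 + (-15 - 89/(-39)*(-105)**2))) = sqrt((-41 + 153) + (11169 + (-15 - 89*(-1/39)*11025))) = sqrt(112 + (11169 + (-15 + (89/39)*11025))) = sqrt(112 + (11169 + (-15 + 327075/13))) = sqrt(112 + (11169 + 326880/13)) = sqrt(112 + 472077/13) = sqrt(473533/13) = sqrt(6155929)/13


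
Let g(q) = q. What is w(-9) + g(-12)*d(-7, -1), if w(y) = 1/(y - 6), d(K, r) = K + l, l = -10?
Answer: 3059/15 ≈ 203.93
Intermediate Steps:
d(K, r) = -10 + K (d(K, r) = K - 10 = -10 + K)
w(y) = 1/(-6 + y)
w(-9) + g(-12)*d(-7, -1) = 1/(-6 - 9) - 12*(-10 - 7) = 1/(-15) - 12*(-17) = -1/15 + 204 = 3059/15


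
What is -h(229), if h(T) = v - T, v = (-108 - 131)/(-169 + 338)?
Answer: 38940/169 ≈ 230.41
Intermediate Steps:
v = -239/169 ≈ -1.4142
h(T) = -239/169 - T
-h(229) = -(-239/169 - 1*229) = -(-239/169 - 229) = -1*(-38940/169) = 38940/169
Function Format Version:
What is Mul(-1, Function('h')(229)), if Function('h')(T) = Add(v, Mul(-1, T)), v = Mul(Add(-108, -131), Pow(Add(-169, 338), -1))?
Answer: Rational(38940, 169) ≈ 230.41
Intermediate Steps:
v = Rational(-239, 169) (v = Mul(-239, Pow(169, -1)) = Mul(-239, Rational(1, 169)) = Rational(-239, 169) ≈ -1.4142)
Function('h')(T) = Add(Rational(-239, 169), Mul(-1, T))
Mul(-1, Function('h')(229)) = Mul(-1, Add(Rational(-239, 169), Mul(-1, 229))) = Mul(-1, Add(Rational(-239, 169), -229)) = Mul(-1, Rational(-38940, 169)) = Rational(38940, 169)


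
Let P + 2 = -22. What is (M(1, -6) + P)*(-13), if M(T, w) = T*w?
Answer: 390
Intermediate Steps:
P = -24 (P = -2 - 22 = -24)
(M(1, -6) + P)*(-13) = (1*(-6) - 24)*(-13) = (-6 - 24)*(-13) = -30*(-13) = 390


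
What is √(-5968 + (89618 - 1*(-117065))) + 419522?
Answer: 419522 + √200715 ≈ 4.1997e+5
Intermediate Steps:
√(-5968 + (89618 - 1*(-117065))) + 419522 = √(-5968 + (89618 + 117065)) + 419522 = √(-5968 + 206683) + 419522 = √200715 + 419522 = 419522 + √200715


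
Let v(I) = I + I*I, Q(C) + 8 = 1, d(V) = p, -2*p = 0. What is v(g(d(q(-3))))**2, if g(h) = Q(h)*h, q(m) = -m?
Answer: 0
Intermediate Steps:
p = 0 (p = -1/2*0 = 0)
d(V) = 0
Q(C) = -7 (Q(C) = -8 + 1 = -7)
g(h) = -7*h
v(I) = I + I**2
v(g(d(q(-3))))**2 = ((-7*0)*(1 - 7*0))**2 = (0*(1 + 0))**2 = (0*1)**2 = 0**2 = 0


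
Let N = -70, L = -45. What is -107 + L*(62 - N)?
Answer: -6047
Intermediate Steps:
-107 + L*(62 - N) = -107 - 45*(62 - 1*(-70)) = -107 - 45*(62 + 70) = -107 - 45*132 = -107 - 5940 = -6047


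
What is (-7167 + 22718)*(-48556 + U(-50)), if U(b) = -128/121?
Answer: -91368407604/121 ≈ -7.5511e+8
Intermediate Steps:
U(b) = -128/121 (U(b) = -128*1/121 = -128/121)
(-7167 + 22718)*(-48556 + U(-50)) = (-7167 + 22718)*(-48556 - 128/121) = 15551*(-5875404/121) = -91368407604/121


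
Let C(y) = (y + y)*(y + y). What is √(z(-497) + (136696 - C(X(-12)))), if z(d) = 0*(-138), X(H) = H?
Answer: 2*√34030 ≈ 368.94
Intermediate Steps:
C(y) = 4*y² (C(y) = (2*y)*(2*y) = 4*y²)
z(d) = 0
√(z(-497) + (136696 - C(X(-12)))) = √(0 + (136696 - 4*(-12)²)) = √(0 + (136696 - 4*144)) = √(0 + (136696 - 1*576)) = √(0 + (136696 - 576)) = √(0 + 136120) = √136120 = 2*√34030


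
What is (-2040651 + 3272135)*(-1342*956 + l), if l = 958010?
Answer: -400160873928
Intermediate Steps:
(-2040651 + 3272135)*(-1342*956 + l) = (-2040651 + 3272135)*(-1342*956 + 958010) = 1231484*(-1282952 + 958010) = 1231484*(-324942) = -400160873928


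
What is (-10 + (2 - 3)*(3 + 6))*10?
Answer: -190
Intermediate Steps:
(-10 + (2 - 3)*(3 + 6))*10 = (-10 - 1*9)*10 = (-10 - 9)*10 = -19*10 = -190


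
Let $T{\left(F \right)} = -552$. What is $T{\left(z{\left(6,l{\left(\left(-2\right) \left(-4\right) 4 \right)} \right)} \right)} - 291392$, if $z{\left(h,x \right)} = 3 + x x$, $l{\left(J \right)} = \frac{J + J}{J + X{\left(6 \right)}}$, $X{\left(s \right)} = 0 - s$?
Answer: $-291944$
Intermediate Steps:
$X{\left(s \right)} = - s$
$l{\left(J \right)} = \frac{2 J}{-6 + J}$ ($l{\left(J \right)} = \frac{J + J}{J - 6} = \frac{2 J}{J - 6} = \frac{2 J}{-6 + J}$)
$z{\left(h,x \right)} = 3 + x^{2}$
$T{\left(z{\left(6,l{\left(\left(-2\right) \left(-4\right) 4 \right)} \right)} \right)} - 291392 = -552 - 291392 = -291944$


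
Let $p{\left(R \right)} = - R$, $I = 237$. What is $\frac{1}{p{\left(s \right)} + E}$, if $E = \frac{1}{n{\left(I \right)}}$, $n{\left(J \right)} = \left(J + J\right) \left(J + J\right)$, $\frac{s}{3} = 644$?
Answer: $- \frac{224676}{434074031} \approx -0.0005176$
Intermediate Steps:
$s = 1932$ ($s = 3 \cdot 644 = 1932$)
$n{\left(J \right)} = 4 J^{2}$ ($n{\left(J \right)} = 2 J 2 J = 4 J^{2}$)
$E = \frac{1}{224676}$ ($E = \frac{1}{4 \cdot 237^{2}} = \frac{1}{4 \cdot 56169} = \frac{1}{224676} \approx 4.4509 \cdot 10^{-6}$)
$\frac{1}{p{\left(s \right)} + E} = \frac{1}{\left(-1\right) 1932 + \frac{1}{224676}} = \frac{1}{-1932 + \frac{1}{224676}} = \frac{1}{- \frac{434074031}{224676}} = - \frac{224676}{434074031}$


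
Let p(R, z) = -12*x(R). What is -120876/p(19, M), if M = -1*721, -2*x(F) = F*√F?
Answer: -20146*√19/361 ≈ -243.25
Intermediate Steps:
x(F) = -F^(3/2)/2 (x(F) = -F*√F/2 = -F^(3/2)/2)
M = -721
p(R, z) = 6*R^(3/2) (p(R, z) = -(-6)*R^(3/2) = 6*R^(3/2))
-120876/p(19, M) = -120876*√19/2166 = -20146*√19/361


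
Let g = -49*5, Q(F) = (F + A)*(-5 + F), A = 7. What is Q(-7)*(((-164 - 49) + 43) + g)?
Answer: 0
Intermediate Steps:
Q(F) = (-5 + F)*(7 + F) (Q(F) = (F + 7)*(-5 + F) = (7 + F)*(-5 + F) = (-5 + F)*(7 + F))
g = -245
Q(-7)*(((-164 - 49) + 43) + g) = (-35 + (-7)**2 + 2*(-7))*(((-164 - 49) + 43) - 245) = (-35 + 49 - 14)*((-213 + 43) - 245) = 0*(-170 - 245) = 0*(-415) = 0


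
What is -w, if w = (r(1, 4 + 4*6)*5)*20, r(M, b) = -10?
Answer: 1000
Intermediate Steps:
w = -1000 (w = -10*5*20 = -50*20 = -1000)
-w = -1*(-1000) = 1000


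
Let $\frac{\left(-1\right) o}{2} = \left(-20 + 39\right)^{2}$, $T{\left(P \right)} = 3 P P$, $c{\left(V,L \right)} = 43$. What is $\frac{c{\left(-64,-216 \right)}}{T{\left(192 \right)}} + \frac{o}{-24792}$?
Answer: $\frac{3371395}{114241536} \approx 0.029511$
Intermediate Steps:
$T{\left(P \right)} = 3 P^{2}$
$o = -722$ ($o = - 2 \left(-20 + 39\right)^{2} = - 2 \cdot 19^{2} = \left(-2\right) 361 = -722$)
$\frac{c{\left(-64,-216 \right)}}{T{\left(192 \right)}} + \frac{o}{-24792} = \frac{43}{3 \cdot 192^{2}} - \frac{722}{-24792} = \frac{43}{3 \cdot 36864} - - \frac{361}{12396} = \frac{43}{110592} + \frac{361}{12396} = \frac{3371395}{114241536}$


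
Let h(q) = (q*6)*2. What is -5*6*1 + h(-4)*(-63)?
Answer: 2994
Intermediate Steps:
h(q) = 12*q (h(q) = (6*q)*2 = 12*q)
-5*6*1 + h(-4)*(-63) = -5*6*1 + (12*(-4))*(-63) = -30*1 - 48*(-63) = -30 + 3024 = 2994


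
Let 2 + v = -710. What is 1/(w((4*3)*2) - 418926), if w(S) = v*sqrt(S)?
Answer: -69821/29247804470 + 356*sqrt(6)/43871706705 ≈ -2.3673e-6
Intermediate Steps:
v = -712 (v = -2 - 710 = -712)
w(S) = -712*sqrt(S)
1/(w((4*3)*2) - 418926) = 1/(-712*sqrt(2)*(2*sqrt(3)) - 418926) = 1/(-712*2*sqrt(6) - 418926) = 1/(-1424*sqrt(6) - 418926) = 1/(-418926 - 1424*sqrt(6))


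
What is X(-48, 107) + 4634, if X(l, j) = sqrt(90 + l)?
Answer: 4634 + sqrt(42) ≈ 4640.5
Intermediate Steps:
X(-48, 107) + 4634 = sqrt(90 - 48) + 4634 = sqrt(42) + 4634 = 4634 + sqrt(42)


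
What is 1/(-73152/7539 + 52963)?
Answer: 2513/133071635 ≈ 1.8885e-5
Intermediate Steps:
1/(-73152/7539 + 52963) = 1/(-73152*1/7539 + 52963) = 1/(-24384/2513 + 52963) = 1/(133071635/2513) = 2513/133071635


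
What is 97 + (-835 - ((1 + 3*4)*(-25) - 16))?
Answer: -397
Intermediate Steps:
97 + (-835 - ((1 + 3*4)*(-25) - 16)) = 97 + (-835 - ((1 + 12)*(-25) - 16)) = 97 + (-835 - (13*(-25) - 16)) = 97 + (-835 - (-325 - 16)) = 97 + (-835 - 1*(-341)) = 97 + (-835 + 341) = 97 - 494 = -397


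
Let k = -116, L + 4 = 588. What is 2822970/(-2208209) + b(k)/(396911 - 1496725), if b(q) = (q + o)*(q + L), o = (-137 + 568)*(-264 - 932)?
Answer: 264864794402562/1214309586563 ≈ 218.12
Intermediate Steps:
L = 584 (L = -4 + 588 = 584)
o = -515476 (o = 431*(-1196) = -515476)
b(q) = (-515476 + q)*(584 + q) (b(q) = (q - 515476)*(q + 584) = (-515476 + q)*(584 + q))
2822970/(-2208209) + b(k)/(396911 - 1496725) = 2822970/(-2208209) + (-301037984 + (-116)**2 - 514892*(-116))/(396911 - 1496725) = 2822970*(-1/2208209) + (-301037984 + 13456 + 59727472)/(-1099814) = -2822970/2208209 - 241297056*(-1/1099814) = -2822970/2208209 + 120648528/549907 = 264864794402562/1214309586563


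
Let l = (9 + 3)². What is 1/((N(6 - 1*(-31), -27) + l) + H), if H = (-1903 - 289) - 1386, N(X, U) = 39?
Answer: -1/3395 ≈ -0.00029455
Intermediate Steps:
l = 144 (l = 12² = 144)
H = -3578 (H = -2192 - 1386 = -3578)
1/((N(6 - 1*(-31), -27) + l) + H) = 1/((39 + 144) - 3578) = 1/(183 - 3578) = 1/(-3395) = -1/3395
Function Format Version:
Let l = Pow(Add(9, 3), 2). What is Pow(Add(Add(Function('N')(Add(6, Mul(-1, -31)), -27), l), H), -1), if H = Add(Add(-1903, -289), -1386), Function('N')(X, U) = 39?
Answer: Rational(-1, 3395) ≈ -0.00029455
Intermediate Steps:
l = 144 (l = Pow(12, 2) = 144)
H = -3578 (H = Add(-2192, -1386) = -3578)
Pow(Add(Add(Function('N')(Add(6, Mul(-1, -31)), -27), l), H), -1) = Pow(Add(Add(39, 144), -3578), -1) = Pow(Add(183, -3578), -1) = Pow(-3395, -1) = Rational(-1, 3395)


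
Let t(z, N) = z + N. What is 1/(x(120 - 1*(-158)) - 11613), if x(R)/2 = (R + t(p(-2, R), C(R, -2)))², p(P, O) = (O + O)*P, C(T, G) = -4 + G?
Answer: 1/1399587 ≈ 7.1450e-7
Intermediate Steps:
p(P, O) = 2*O*P (p(P, O) = (2*O)*P = 2*O*P)
t(z, N) = N + z
x(R) = 2*(-6 - 3*R)² (x(R) = 2*(R + ((-4 - 2) + 2*R*(-2)))² = 2*(R + (-6 - 4*R))² = 2*(-6 - 3*R)²)
1/(x(120 - 1*(-158)) - 11613) = 1/(18*(2 + (120 - 1*(-158)))² - 11613) = 1/(18*(2 + (120 + 158))² - 11613) = 1/(18*(2 + 278)² - 11613) = 1/(18*280² - 11613) = 1/(18*78400 - 11613) = 1/(1411200 - 11613) = 1/1399587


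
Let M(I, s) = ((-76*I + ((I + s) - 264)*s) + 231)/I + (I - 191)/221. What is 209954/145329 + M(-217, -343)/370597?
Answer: 31275850927133/21704972039439 ≈ 1.4410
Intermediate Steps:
M(I, s) = -191/221 + I/221 + (231 - 76*I + s*(-264 + I + s))/I (M(I, s) = ((-76*I + (-264 + I + s)*s) + 231)/I + (-191 + I)*(1/221) = ((-76*I + s*(-264 + I + s)) + 231)/I + (-191/221 + I/221) = (231 - 76*I + s*(-264 + I + s))/I + (-191/221 + I/221) = -191/221 + I/221 + (231 - 76*I + s*(-264 + I + s))/I)
209954/145329 + M(-217, -343)/370597 = 209954/145329 + ((231 + (-343)² - 264*(-343) + (1/221)*(-217)*(-16987 - 217 + 221*(-343)))/(-217))/370597 = 209954*(1/145329) - (231 + 117649 + 90552 + (1/221)*(-217)*(-16987 - 217 - 75803))/217*(1/370597) = 209954/145329 - (231 + 117649 + 90552 + (1/221)*(-217)*(-93007))/217*(1/370597) = 209954/145329 - (231 + 117649 + 90552 + 1187207/13)/217*(1/370597) = 209954/145329 - 1/217*3896823/13*(1/370597) = 209954/145329 - 556689/403*1/370597 = 209954/145329 - 556689/149350591 = 31275850927133/21704972039439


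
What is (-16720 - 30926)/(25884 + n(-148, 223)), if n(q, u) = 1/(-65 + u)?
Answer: -7528068/4089673 ≈ -1.8407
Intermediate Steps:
(-16720 - 30926)/(25884 + n(-148, 223)) = (-16720 - 30926)/(25884 + 1/(-65 + 223)) = -47646/(25884 + 1/158) = -47646/4089673/158 = -47646*158/4089673 = -7528068/4089673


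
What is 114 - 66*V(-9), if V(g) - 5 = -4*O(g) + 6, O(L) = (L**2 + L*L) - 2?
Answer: 41628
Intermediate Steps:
O(L) = -2 + 2*L**2 (O(L) = (L**2 + L**2) - 2 = 2*L**2 - 2 = -2 + 2*L**2)
V(g) = 19 - 8*g**2 (V(g) = 5 + (-4*(-2 + 2*g**2) + 6) = 5 + ((8 - 8*g**2) + 6) = 5 + (14 - 8*g**2) = 19 - 8*g**2)
114 - 66*V(-9) = 114 - 66*(19 - 8*(-9)**2) = 114 - 66*(19 - 8*81) = 114 - 66*(19 - 648) = 114 - 66*(-629) = 114 + 41514 = 41628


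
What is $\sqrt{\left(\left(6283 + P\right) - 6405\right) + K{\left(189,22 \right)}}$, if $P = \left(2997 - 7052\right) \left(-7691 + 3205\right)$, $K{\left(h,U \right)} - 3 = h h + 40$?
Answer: $2 \sqrt{4556593} \approx 4269.2$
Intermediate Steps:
$K{\left(h,U \right)} = 43 + h^{2}$ ($K{\left(h,U \right)} = 3 + \left(h h + 40\right) = 3 + \left(h^{2} + 40\right) = 3 + \left(40 + h^{2}\right) = 43 + h^{2}$)
$P = 18190730$ ($P = \left(-4055\right) \left(-4486\right) = 18190730$)
$\sqrt{\left(\left(6283 + P\right) - 6405\right) + K{\left(189,22 \right)}} = \sqrt{\left(\left(6283 + 18190730\right) - 6405\right) + \left(43 + 189^{2}\right)} = \sqrt{\left(18197013 - 6405\right) + \left(43 + 35721\right)} = \sqrt{18190608 + 35764} = \sqrt{18226372} = 2 \sqrt{4556593}$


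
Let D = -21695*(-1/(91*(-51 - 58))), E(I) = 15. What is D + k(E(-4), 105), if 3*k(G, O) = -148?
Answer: -1533097/29757 ≈ -51.521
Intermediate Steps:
k(G, O) = -148/3 (k(G, O) = (⅓)*(-148) = -148/3)
D = -21695/9919 (D = -21695/((-91*(-109))) = -21695/9919 ≈ -2.1872)
D + k(E(-4), 105) = -21695/9919 - 148/3 = -1533097/29757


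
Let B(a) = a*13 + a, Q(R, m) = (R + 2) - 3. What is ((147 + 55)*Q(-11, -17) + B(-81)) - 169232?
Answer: -172790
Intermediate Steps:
Q(R, m) = -1 + R (Q(R, m) = (2 + R) - 3 = -1 + R)
B(a) = 14*a (B(a) = 13*a + a = 14*a)
((147 + 55)*Q(-11, -17) + B(-81)) - 169232 = ((147 + 55)*(-1 - 11) + 14*(-81)) - 169232 = (202*(-12) - 1134) - 169232 = (-2424 - 1134) - 169232 = -3558 - 169232 = -172790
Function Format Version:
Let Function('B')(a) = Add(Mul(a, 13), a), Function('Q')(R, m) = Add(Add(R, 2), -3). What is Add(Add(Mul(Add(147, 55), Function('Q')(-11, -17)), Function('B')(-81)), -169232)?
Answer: -172790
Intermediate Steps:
Function('Q')(R, m) = Add(-1, R) (Function('Q')(R, m) = Add(Add(2, R), -3) = Add(-1, R))
Function('B')(a) = Mul(14, a) (Function('B')(a) = Add(Mul(13, a), a) = Mul(14, a))
Add(Add(Mul(Add(147, 55), Function('Q')(-11, -17)), Function('B')(-81)), -169232) = Add(Add(Mul(Add(147, 55), Add(-1, -11)), Mul(14, -81)), -169232) = Add(Add(Mul(202, -12), -1134), -169232) = Add(Add(-2424, -1134), -169232) = Add(-3558, -169232) = -172790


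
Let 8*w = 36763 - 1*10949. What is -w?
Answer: -12907/4 ≈ -3226.8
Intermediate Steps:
w = 12907/4 (w = (36763 - 1*10949)/8 = (36763 - 10949)/8 = (⅛)*25814 = 12907/4 ≈ 3226.8)
-w = -1*12907/4 = -12907/4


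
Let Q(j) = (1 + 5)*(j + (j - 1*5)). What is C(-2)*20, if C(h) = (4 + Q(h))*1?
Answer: -1000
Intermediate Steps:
Q(j) = -30 + 12*j (Q(j) = 6*(j + (j - 5)) = 6*(j + (-5 + j)) = 6*(-5 + 2*j) = -30 + 12*j)
C(h) = -26 + 12*h (C(h) = (4 + (-30 + 12*h))*1 = (-26 + 12*h)*1 = -26 + 12*h)
C(-2)*20 = (-26 + 12*(-2))*20 = (-26 - 24)*20 = -50*20 = -1000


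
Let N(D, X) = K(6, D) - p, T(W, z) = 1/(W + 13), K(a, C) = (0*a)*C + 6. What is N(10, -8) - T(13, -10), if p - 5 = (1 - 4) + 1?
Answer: 77/26 ≈ 2.9615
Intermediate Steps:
K(a, C) = 6 (K(a, C) = 0*C + 6 = 0 + 6 = 6)
p = 3 (p = 5 + ((1 - 4) + 1) = 5 + (-3 + 1) = 5 - 2 = 3)
T(W, z) = 1/(13 + W)
N(D, X) = 3 (N(D, X) = 6 - 1*3 = 6 - 3 = 3)
N(10, -8) - T(13, -10) = 3 - 1/(13 + 13) = 3 - 1/26 = 77/26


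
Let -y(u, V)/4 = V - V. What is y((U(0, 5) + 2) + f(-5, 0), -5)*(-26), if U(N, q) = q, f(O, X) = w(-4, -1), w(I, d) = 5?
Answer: 0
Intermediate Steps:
f(O, X) = 5
y(u, V) = 0 (y(u, V) = -4*(V - V) = -4*0 = 0)
y((U(0, 5) + 2) + f(-5, 0), -5)*(-26) = 0*(-26) = 0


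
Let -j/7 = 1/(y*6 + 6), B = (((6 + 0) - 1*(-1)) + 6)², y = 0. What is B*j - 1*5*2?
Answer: -1243/6 ≈ -207.17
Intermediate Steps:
B = 169 (B = ((6 + 1) + 6)² = (7 + 6)² = 13² = 169)
j = -7/6 (j = -7/(0*6 + 6) = -7/(0 + 6) = -7/6 ≈ -1.1667)
B*j - 1*5*2 = 169*(-7/6) - 1*5*2 = -1183/6 - 5*2 = -1183/6 - 10 = -1243/6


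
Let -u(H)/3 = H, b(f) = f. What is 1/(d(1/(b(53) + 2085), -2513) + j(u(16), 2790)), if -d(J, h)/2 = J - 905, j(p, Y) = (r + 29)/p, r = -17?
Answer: 4276/7738487 ≈ 0.00055256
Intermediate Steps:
u(H) = -3*H
j(p, Y) = 12/p (j(p, Y) = (-17 + 29)/p = 12/p)
d(J, h) = 1810 - 2*J (d(J, h) = -2*(J - 905) = -2*(-905 + J) = 1810 - 2*J)
1/(d(1/(b(53) + 2085), -2513) + j(u(16), 2790)) = 1/((1810 - 2/(53 + 2085)) + 12/((-3*16))) = 1/((1810 - 2/2138) + 12/(-48)) = 1/((1810 - 2*1/2138) + 12*(-1/48)) = 1/((1810 - 1/1069) - 1/4) = 1/(1934889/1069 - 1/4) = 1/(7738487/4276) = 4276/7738487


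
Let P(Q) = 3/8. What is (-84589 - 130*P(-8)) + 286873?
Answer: 808941/4 ≈ 2.0224e+5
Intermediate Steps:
P(Q) = 3/8 (P(Q) = 3*(1/8) = 3/8)
(-84589 - 130*P(-8)) + 286873 = (-84589 - 130*3/8) + 286873 = (-84589 - 195/4) + 286873 = -338551/4 + 286873 = 808941/4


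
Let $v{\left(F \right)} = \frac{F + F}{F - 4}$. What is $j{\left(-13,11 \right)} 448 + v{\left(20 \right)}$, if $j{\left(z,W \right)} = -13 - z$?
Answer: $\frac{5}{2} \approx 2.5$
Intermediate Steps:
$v{\left(F \right)} = \frac{2 F}{-4 + F}$
$j{\left(-13,11 \right)} 448 + v{\left(20 \right)} = \left(-13 - -13\right) 448 + 2 \cdot 20 \frac{1}{-4 + 20} = \left(-13 + 13\right) 448 + 2 \cdot 20 \cdot \frac{1}{16} = 0 \cdot 448 + 2 \cdot 20 \cdot \frac{1}{16} = 0 + \frac{5}{2} = \frac{5}{2}$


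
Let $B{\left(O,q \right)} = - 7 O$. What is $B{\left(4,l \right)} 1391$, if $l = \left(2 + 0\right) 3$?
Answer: $-38948$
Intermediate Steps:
$l = 6$ ($l = 2 \cdot 3 = 6$)
$B{\left(4,l \right)} 1391 = \left(-7\right) 4 \cdot 1391 = \left(-28\right) 1391 = -38948$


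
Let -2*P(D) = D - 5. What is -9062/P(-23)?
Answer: -4531/7 ≈ -647.29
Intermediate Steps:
P(D) = 5/2 - D/2 (P(D) = -(D - 5)/2 = -(-5 + D)/2 = 5/2 - D/2)
-9062/P(-23) = -9062/(5/2 - ½*(-23)) = -9062/(5/2 + 23/2) = -9062/14 = -9062*1/14 = -4531/7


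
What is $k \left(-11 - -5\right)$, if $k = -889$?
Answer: $5334$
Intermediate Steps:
$k \left(-11 - -5\right) = - 889 \left(-11 - -5\right) = - 889 \left(-11 + 5\right) = \left(-889\right) \left(-6\right) = 5334$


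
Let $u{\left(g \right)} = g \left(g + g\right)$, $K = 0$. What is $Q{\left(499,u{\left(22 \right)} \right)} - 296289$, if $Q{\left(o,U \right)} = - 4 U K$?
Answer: $-296289$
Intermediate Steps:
$u{\left(g \right)} = 2 g^{2}$ ($u{\left(g \right)} = g 2 g = 2 g^{2}$)
$Q{\left(o,U \right)} = 0$ ($Q{\left(o,U \right)} = - 4 U 0 = 0$)
$Q{\left(499,u{\left(22 \right)} \right)} - 296289 = 0 - 296289 = -296289$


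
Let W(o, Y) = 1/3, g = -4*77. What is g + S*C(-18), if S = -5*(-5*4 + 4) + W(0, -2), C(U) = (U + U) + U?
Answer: -4646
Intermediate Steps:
g = -308
C(U) = 3*U (C(U) = 2*U + U = 3*U)
W(o, Y) = ⅓
S = 241/3 (S = -5*(-5*4 + 4) + ⅓ = -5*(-20 + 4) + ⅓ = -5*(-16) + ⅓ = 80 + ⅓ = 241/3 ≈ 80.333)
g + S*C(-18) = -308 + 241*(3*(-18))/3 = -308 + (241/3)*(-54) = -308 - 4338 = -4646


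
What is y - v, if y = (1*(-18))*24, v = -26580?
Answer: 26148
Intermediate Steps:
y = -432 (y = -18*24 = -432)
y - v = -432 - 1*(-26580) = -432 + 26580 = 26148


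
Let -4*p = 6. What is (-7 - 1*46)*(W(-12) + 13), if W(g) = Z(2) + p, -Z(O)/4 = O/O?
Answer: -795/2 ≈ -397.50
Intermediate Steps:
p = -3/2 (p = -1/4*6 = -3/2 ≈ -1.5000)
Z(O) = -4 (Z(O) = -4*O/O = -4*1 = -4)
W(g) = -11/2 (W(g) = -4 - 3/2 = -11/2)
(-7 - 1*46)*(W(-12) + 13) = (-7 - 1*46)*(-11/2 + 13) = (-7 - 46)*(15/2) = -53*15/2 = -795/2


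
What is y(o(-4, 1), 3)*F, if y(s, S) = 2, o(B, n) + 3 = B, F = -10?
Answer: -20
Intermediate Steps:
o(B, n) = -3 + B
y(o(-4, 1), 3)*F = 2*(-10) = -20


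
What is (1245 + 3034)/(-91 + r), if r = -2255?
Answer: -4279/2346 ≈ -1.8240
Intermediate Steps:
(1245 + 3034)/(-91 + r) = (1245 + 3034)/(-91 - 2255) = 4279/(-2346) = 4279*(-1/2346) = -4279/2346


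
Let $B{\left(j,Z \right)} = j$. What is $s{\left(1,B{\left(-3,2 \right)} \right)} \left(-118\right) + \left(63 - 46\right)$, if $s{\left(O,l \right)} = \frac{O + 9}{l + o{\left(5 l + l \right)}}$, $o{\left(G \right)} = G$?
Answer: $\frac{1537}{21} \approx 73.19$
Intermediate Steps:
$s{\left(O,l \right)} = \frac{9 + O}{7 l}$ ($s{\left(O,l \right)} = \frac{O + 9}{l + \left(5 l + l\right)} = \frac{9 + O}{l + 6 l} = \frac{9 + O}{7 l}$)
$s{\left(1,B{\left(-3,2 \right)} \right)} \left(-118\right) + \left(63 - 46\right) = \frac{9 + 1}{7 \left(-3\right)} \left(-118\right) + \left(63 - 46\right) = \frac{1}{7} \left(- \frac{1}{3}\right) 10 \left(-118\right) + 17 = \left(- \frac{10}{21}\right) \left(-118\right) + 17 = \frac{1180}{21} + 17 = \frac{1537}{21}$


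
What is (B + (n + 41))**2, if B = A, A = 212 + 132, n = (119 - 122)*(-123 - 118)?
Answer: 1227664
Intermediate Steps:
n = 723 (n = -3*(-241) = 723)
A = 344
B = 344
(B + (n + 41))**2 = (344 + (723 + 41))**2 = (344 + 764)**2 = 1108**2 = 1227664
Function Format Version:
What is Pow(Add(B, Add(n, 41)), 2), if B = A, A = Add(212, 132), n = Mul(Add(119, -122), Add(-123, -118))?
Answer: 1227664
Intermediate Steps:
n = 723 (n = Mul(-3, -241) = 723)
A = 344
B = 344
Pow(Add(B, Add(n, 41)), 2) = Pow(Add(344, Add(723, 41)), 2) = Pow(Add(344, 764), 2) = Pow(1108, 2) = 1227664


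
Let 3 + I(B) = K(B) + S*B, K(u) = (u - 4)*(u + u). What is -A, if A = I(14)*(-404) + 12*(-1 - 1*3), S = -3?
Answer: 94988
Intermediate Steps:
K(u) = 2*u*(-4 + u) (K(u) = (-4 + u)*(2*u) = 2*u*(-4 + u))
I(B) = -3 - 3*B + 2*B*(-4 + B) (I(B) = -3 + (2*B*(-4 + B) - 3*B) = -3 + (-3*B + 2*B*(-4 + B)) = -3 - 3*B + 2*B*(-4 + B))
A = -94988 (A = (-3 - 11*14 + 2*14**2)*(-404) + 12*(-1 - 1*3) = (-3 - 154 + 2*196)*(-404) + 12*(-1 - 3) = (-3 - 154 + 392)*(-404) + 12*(-4) = 235*(-404) - 48 = -94940 - 48 = -94988)
-A = -1*(-94988) = 94988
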